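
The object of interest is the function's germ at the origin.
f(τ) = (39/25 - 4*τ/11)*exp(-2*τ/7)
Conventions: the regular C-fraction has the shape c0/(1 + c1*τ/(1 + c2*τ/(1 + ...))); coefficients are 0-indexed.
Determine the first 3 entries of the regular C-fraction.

Taylor coefficients (expand at 0): a_0 = 39/25, a_1 = -1558/1925, a_2 = 2258/13475.
c0 = a_0 = 39/25. Peel one level at a time: if S = 1 + c*τ/S' with S'(0) = 1, then c is the τ-coefficient of S and S' = c*τ/(S - 1).
S_1 = c0/f = 1 + (1558/3003)*τ + (1458682/9018009)*τ^2 + ...; c1 = 1558/3003.
S_2 = c1*τ/(S_1 - 1) = 1 + (-729341/2339337)*τ + ...; c2 = -729341/2339337.

The regular C-fraction coefficients are [39/25, 1558/3003, -729341/2339337].


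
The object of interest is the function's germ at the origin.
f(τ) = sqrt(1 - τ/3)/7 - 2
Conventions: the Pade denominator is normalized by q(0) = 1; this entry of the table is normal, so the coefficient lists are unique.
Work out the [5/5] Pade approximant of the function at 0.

Taylor coefficients needed (expand at 0): a_0 = -13/7, a_1 = -1/42, a_2 = -1/504, a_3 = -1/3024, a_4 = -5/72576, a_5 = -1/62208, a_6 = -1/248832, a_7 = -11/10450944, a_8 = -143/501645312, a_9 = -715/9029615616, a_10 = -2431/108355387392.
Write the denominator as Q(τ) = 1 + q1*τ + q2*τ^2 + q3*τ^3 + q4*τ^4 + q5*τ^5. Requiring Q*f - P = O(τ^11) with deg P <= 5 kills the coefficients of τ^6..τ^10 in Q*f:
  τ^6: a_6 + q1*a_5 + q2*a_4 + q3*a_3 + q4*a_2 + q5*a_1 = 0, i.e. -1/248832 + (-1/62208)*q1 + (-5/72576)*q2 + (-1/3024)*q3 + (-1/504)*q4 + (-1/42)*q5 = 0.
  τ^7: a_7 + q1*a_6 + q2*a_5 + q3*a_4 + q4*a_3 + q5*a_2 = 0, i.e. -11/10450944 + (-1/248832)*q1 + (-1/62208)*q2 + (-5/72576)*q3 + (-1/3024)*q4 + (-1/504)*q5 = 0.
  τ^8: a_8 + q1*a_7 + q2*a_6 + q3*a_5 + q4*a_4 + q5*a_3 = 0, i.e. -143/501645312 + (-11/10450944)*q1 + (-1/248832)*q2 + (-1/62208)*q3 + (-5/72576)*q4 + (-1/3024)*q5 = 0.
  τ^9: a_9 + q1*a_8 + q2*a_7 + q3*a_6 + q4*a_5 + q5*a_4 = 0, i.e. -715/9029615616 + (-143/501645312)*q1 + (-11/10450944)*q2 + (-1/248832)*q3 + (-1/62208)*q4 + (-5/72576)*q5 = 0.
  τ^10: a_10 + q1*a_9 + q2*a_8 + q3*a_7 + q4*a_6 + q5*a_5 = 0, i.e. -2431/108355387392 + (-715/9029615616)*q1 + (-143/501645312)*q2 + (-11/10450944)*q3 + (-1/248832)*q4 + (-1/62208)*q5 = 0.
Solving this linear system: q1 = -3/4, q2 = 7/36, q3 = -35/1728, q4 = 5/6912, q5 = -1/248832.
The numerator is Q*f truncated at degree 5: P0 = a_0 = -13/7; P1 = a_1 + q1*a_0 = 115/84; P2 = a_2 + q1*a_1 + q2*a_0 = -29/84; P3 = a_3 + q1*a_2 + q2*a_1 + q3*a_0 = 59/1728; P4 = a_4 + q1*a_3 + q2*a_2 + q3*a_1 + q4*a_0 = -155/145152; P5 = a_5 + q1*a_4 + q2*a_3 + q3*a_2 + q4*a_1 + q5*a_0 = 1/580608.

The Pade approximant has numerator coefficients [-13/7, 115/84, -29/84, 59/1728, -155/145152, 1/580608]; denominator coefficients [1, -3/4, 7/36, -35/1728, 5/6912, -1/248832].


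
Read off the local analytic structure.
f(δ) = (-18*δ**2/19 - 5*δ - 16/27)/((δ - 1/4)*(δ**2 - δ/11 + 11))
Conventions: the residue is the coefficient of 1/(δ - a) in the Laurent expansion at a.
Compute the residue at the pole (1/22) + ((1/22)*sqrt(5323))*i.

The residue is (-386294/996759) + ((6389374/589527573)*sqrt(5323))*i.

The factor δ**2 - δ/11 + 11 splits as (δ - a)(δ - a') with a = (1/22) + ((1/22)*sqrt(5323))*i, a' = (1/22) - ((1/22)*sqrt(5323))*i. At the order-1 pole a set g(δ) = (δ - a)*f(δ) = [(-18*δ**2/19 - 5*δ - 16/27)/(δ - 1/4)] / (δ - a').
Simple pole: residue = g(a) at a = (1/22) + ((1/22)*sqrt(5323))*i, which is (-386294/996759) + ((6389374/589527573)*sqrt(5323))*i.


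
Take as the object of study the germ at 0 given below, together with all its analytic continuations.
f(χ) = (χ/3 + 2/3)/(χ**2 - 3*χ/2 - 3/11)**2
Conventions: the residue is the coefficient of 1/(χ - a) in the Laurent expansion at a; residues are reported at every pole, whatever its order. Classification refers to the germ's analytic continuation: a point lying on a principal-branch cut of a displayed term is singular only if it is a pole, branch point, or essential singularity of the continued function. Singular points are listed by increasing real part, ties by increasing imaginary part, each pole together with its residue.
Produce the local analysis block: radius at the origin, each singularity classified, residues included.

Radius of convergence at 0: -3/4 + (7/44)*sqrt(33).
At 3/4 - (7/44)*sqrt(33): a pole of order 2; residue (484/9261)*sqrt(33).
At 3/4 + (7/44)*sqrt(33): a pole of order 2; residue -(484/9261)*sqrt(33).

Denominator factor (χ**2 - 3*χ/2 - 3/11)^2: discriminant 147/44, real irrational roots 3/4 + (7/44)*sqrt(33) and 3/4 - (7/44)*sqrt(33); poles of order 2, moduli 3/4 + (7/44)*sqrt(33) and -3/4 + (7/44)*sqrt(33).
The radius of convergence is the smallest modulus among the singular points: -3/4 + (7/44)*sqrt(33).
The factor χ**2 - 3*χ/2 - 3/11 splits as (χ - a)(χ - a') with a = 3/4 - (7/44)*sqrt(33), a' = 3/4 + (7/44)*sqrt(33). At the order-2 pole a set g(χ) = (χ - a)^2*f(χ) = [χ/3 + 2/3] / (χ - a')^2.
Order-2 pole: residue = g'(a); g'(3/4 - (7/44)*sqrt(33)) = (484/9261)*sqrt(33), so the residue is (484/9261)*sqrt(33).
The factor χ**2 - 3*χ/2 - 3/11 splits as (χ - a)(χ - a') with a = 3/4 + (7/44)*sqrt(33), a' = 3/4 - (7/44)*sqrt(33). At the order-2 pole a set g(χ) = (χ - a)^2*f(χ) = [χ/3 + 2/3] / (χ - a')^2.
Order-2 pole: residue = g'(a); g'(3/4 + (7/44)*sqrt(33)) = -(484/9261)*sqrt(33), so the residue is -(484/9261)*sqrt(33).
List the singular points by increasing real part (a conjugate pair: the negative imaginary part first).


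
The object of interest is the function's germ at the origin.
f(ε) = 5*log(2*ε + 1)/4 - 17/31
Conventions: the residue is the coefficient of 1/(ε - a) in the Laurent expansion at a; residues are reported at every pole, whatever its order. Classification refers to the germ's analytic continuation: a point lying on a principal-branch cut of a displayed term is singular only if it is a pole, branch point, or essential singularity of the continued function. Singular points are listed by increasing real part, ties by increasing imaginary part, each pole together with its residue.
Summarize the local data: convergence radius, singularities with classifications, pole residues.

Radius of convergence at 0: 1/2.
At -1/2: a logarithmic branch point.

Branch term (5/4)*log(1 - ε/(-1/2)): its argument vanishes at ε = -1/2, a logarithmic branch point, modulus 1/2.
The radius of convergence is the smallest modulus among the singular points: 1/2.


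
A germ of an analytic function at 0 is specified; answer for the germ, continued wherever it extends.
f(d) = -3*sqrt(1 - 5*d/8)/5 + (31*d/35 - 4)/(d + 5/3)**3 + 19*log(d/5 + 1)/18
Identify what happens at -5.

The point is a logarithmic branch point.

The term (19/18)*log(1 - d/(-5)) has argument 1 - -5/(-5) = 0 at -5: a logarithmic (infinitely-sheeted) branch point; the remaining terms are analytic or single-valued there.


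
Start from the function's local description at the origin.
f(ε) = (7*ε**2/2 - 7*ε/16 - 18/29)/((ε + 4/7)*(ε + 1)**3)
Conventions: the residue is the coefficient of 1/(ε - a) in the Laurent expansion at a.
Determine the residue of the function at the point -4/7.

The residue is 10241/1044.

At the order-1 pole -4/7 set g(ε) = (ε - (-4/7))*f(ε) = (7*ε**2/2 - 7*ε/16 - 18/29)/(ε + 1)**3.
Simple pole: residue = g(a) at a = -4/7, which is 10241/1044.


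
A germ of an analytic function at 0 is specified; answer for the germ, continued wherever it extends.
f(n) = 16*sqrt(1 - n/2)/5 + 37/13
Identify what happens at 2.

The point is an algebraic (square-root) branch point.

The term (16/5)*sqrt(1 - n/(2)) has argument 1 - 2/(2) = 0 at 2: a square-root (algebraic, two-sheeted) branch point; the remaining terms are analytic or single-valued there.


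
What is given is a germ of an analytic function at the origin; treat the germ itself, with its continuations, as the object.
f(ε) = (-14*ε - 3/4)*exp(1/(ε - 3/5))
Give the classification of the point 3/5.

The point is an essential singularity.

The exponent 1/(ε - (3/5)) has a pole at 3/5, so exp(1/(ε - (3/5))) takes every nonzero value near it: an essential singularity (not a pole of any order).


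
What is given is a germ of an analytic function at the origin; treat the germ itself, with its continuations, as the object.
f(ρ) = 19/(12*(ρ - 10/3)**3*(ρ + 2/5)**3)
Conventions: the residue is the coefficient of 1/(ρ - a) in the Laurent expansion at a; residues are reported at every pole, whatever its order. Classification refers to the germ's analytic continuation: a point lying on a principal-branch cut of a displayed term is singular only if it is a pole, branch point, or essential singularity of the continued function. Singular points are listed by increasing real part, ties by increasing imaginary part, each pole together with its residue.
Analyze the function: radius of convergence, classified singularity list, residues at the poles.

Radius of convergence at 0: 2/5.
At -2/5: a pole of order 3; residue -14428125/1101463552.
At 10/3: a pole of order 3; residue 14428125/1101463552.

Denominator factor (ρ + 2/5)^3: pole of order 3 at -2/5, modulus 2/5.
Denominator factor (ρ - 10/3)^3: pole of order 3 at 10/3, modulus 10/3.
The radius of convergence is the smallest modulus among the singular points: 2/5.
At the order-3 pole -2/5 set g(ρ) = (ρ - (-2/5))^3*f(ρ) = 19/(12*(ρ - 10/3)**3).
Order-3 pole: residue = g''(a)/2; g''(-2/5) = -14428125/550731776, so the residue is -14428125/1101463552.
At the order-3 pole 10/3 set g(ρ) = (ρ - (10/3))^3*f(ρ) = 19/(12*(ρ + 2/5)**3).
Order-3 pole: residue = g''(a)/2; g''(10/3) = 14428125/550731776, so the residue is 14428125/1101463552.
List the singular points by increasing real part (a conjugate pair: the negative imaginary part first).


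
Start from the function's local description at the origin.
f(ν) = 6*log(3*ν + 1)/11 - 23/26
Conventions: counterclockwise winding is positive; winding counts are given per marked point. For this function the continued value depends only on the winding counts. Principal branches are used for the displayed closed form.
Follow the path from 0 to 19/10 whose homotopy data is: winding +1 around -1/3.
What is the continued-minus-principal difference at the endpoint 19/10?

The rational part is single-valued and drops out of the difference; each branch term changes only by its own monodromy.
(6/11)*log(1 - ν/(-1/3)): each positive loop around -1/3 adds 2*pi*i to the log, so winding +1 contributes (6/11)*(1)*2*pi*i = (12/11)*pi*i.
Summing the contributions at ν = 19/10 gives (12/11)*pi*i.

Continued minus principal equals (12/11)*pi*i.


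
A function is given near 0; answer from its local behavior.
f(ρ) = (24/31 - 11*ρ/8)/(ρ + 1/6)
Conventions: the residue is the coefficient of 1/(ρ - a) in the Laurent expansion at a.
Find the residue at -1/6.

The residue is 1493/1488.

At the order-1 pole -1/6 set g(ρ) = (ρ - (-1/6))*f(ρ) = 24/31 - 11*ρ/8.
Simple pole: residue = g(a) at a = -1/6, which is 1493/1488.


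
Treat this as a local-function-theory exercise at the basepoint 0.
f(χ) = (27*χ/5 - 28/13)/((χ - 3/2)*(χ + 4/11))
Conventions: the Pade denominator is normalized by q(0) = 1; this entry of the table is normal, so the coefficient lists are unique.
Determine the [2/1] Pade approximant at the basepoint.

The Pade approximant has numerator coefficients [154/39, -195569/28002, -2151259/350025]; denominator coefficients [1, 60781/21540].

Taylor coefficients needed (expand at 0): a_0 = 154/39, a_1 = -10604/585, a_2 = 15796/351, a_3 = -668591/5265.
Write the denominator as Q(χ) = 1 + q1*χ. Requiring Q*f - P = O(χ^4) with deg P <= 2 kills the coefficients of χ^3..χ^3 in Q*f:
  χ^3: a_3 + q1*a_2 = 0, i.e. -668591/5265 + (15796/351)*q1 = 0.
Solving this linear system: q1 = 60781/21540.
The numerator is Q*f truncated at degree 2: P0 = a_0 = 154/39; P1 = a_1 + q1*a_0 = -195569/28002; P2 = a_2 + q1*a_1 = -2151259/350025.


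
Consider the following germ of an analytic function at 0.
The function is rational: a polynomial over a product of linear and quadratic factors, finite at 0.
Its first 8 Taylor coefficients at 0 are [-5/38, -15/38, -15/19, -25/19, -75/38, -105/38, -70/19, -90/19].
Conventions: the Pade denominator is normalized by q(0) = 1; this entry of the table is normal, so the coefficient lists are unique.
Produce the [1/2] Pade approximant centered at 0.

Taylor coefficients needed (read off): a_0 = -5/38, a_1 = -15/38, a_2 = -15/19, a_3 = -25/19.
Write the denominator as Q(d) = 1 + q1*d + q2*d^2. Requiring Q*f - P = O(d^4) with deg P <= 1 kills the coefficients of d^2..d^3 in Q*f:
  d^2: a_2 + q1*a_1 + q2*a_0 = 0, i.e. -15/19 + (-15/38)*q1 + (-5/38)*q2 = 0.
  d^3: a_3 + q1*a_2 + q2*a_1 = 0, i.e. -25/19 + (-15/19)*q1 + (-15/38)*q2 = 0.
Solving this linear system: q1 = -8/3, q2 = 2.
The numerator is Q*f truncated at degree 1: P0 = a_0 = -5/38; P1 = a_1 + q1*a_0 = -5/114.

The Pade approximant has numerator coefficients [-5/38, -5/114]; denominator coefficients [1, -8/3, 2].


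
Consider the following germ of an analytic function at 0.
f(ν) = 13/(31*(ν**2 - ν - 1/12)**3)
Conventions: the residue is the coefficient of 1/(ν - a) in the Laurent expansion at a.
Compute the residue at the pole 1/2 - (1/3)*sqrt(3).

The residue is -(351/496)*sqrt(3).

The factor ν**2 - ν - 1/12 splits as (ν - a)(ν - a') with a = 1/2 - (1/3)*sqrt(3), a' = 1/2 + (1/3)*sqrt(3). At the order-3 pole a set g(ν) = (ν - a)^3*f(ν) = [13/31] / (ν - a')^3.
Order-3 pole: residue = g''(a)/2; g''(1/2 - (1/3)*sqrt(3)) = -(351/248)*sqrt(3), so the residue is -(351/496)*sqrt(3).


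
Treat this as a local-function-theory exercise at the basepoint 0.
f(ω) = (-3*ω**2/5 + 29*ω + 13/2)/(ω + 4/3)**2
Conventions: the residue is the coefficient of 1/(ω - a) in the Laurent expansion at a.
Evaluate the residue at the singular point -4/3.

At the order-2 pole -4/3 set g(ω) = (ω - (-4/3))^2*f(ω) = -3*ω**2/5 + 29*ω + 13/2.
Order-2 pole: residue = g'(a); g'(-4/3) = 153/5, so the residue is 153/5.

The residue is 153/5.


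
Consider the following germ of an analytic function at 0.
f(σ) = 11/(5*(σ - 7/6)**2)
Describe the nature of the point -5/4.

The point is a regular point.

Denominator factors: σ - 7/6 = -29/12 at σ = -5/4 — none vanishes.
So the germ continues analytically to -5/4.


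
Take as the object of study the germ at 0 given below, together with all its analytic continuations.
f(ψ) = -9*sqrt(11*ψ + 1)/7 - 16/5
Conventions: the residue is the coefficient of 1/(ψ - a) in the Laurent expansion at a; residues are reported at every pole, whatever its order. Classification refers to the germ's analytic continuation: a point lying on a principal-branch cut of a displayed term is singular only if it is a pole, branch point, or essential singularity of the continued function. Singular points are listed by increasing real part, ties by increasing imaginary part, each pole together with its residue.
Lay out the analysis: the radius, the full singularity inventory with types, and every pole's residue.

Branch term (-9/7)*sqrt(1 - ψ/(-1/11)): its argument vanishes at ψ = -1/11, a square-root branch point, modulus 1/11.
The radius of convergence is the smallest modulus among the singular points: 1/11.

Radius of convergence at 0: 1/11.
At -1/11: an algebraic (square-root) branch point.


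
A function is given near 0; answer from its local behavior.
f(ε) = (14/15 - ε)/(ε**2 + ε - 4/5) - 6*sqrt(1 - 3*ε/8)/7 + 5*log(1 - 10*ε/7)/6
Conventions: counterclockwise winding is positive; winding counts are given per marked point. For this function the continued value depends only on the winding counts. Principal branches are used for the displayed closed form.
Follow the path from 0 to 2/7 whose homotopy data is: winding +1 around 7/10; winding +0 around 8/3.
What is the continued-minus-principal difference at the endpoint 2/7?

The rational part is single-valued and drops out of the difference; each branch term changes only by its own monodromy.
(-6/7)*sqrt(1 - ε/(8/3)): winding +0 is even, the square root returns to the same sheet, contribution 0.
(5/6)*log(1 - ε/(7/10)): each positive loop around 7/10 adds 2*pi*i to the log, so winding +1 contributes (5/6)*(1)*2*pi*i = (5/3)*pi*i.
Summing the contributions at ε = 2/7 gives (5/3)*pi*i.

Continued minus principal equals (5/3)*pi*i.


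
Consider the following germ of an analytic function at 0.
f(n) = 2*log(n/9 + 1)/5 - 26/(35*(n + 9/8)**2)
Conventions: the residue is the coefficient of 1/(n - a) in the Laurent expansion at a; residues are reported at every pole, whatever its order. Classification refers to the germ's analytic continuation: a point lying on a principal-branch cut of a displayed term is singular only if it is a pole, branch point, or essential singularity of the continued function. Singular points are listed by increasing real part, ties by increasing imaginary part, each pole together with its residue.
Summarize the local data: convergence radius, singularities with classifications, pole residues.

Denominator factor (n + 9/8)^2: pole of order 2 at -9/8, modulus 9/8.
Branch term (2/5)*log(1 - n/(-9)): its argument vanishes at n = -9, a logarithmic branch point, modulus 9.
The radius of convergence is the smallest modulus among the singular points: 9/8.
The branch term is analytic at -9/8 and contributes nothing to the residue; only the rational part matters.
At the order-2 pole -9/8 set g(n) = (n - (-9/8))^2*(rational part) = -26/35.
Order-2 pole: residue = g'(a); g'(-9/8) = 0, so the residue is 0.
List the singular points by increasing real part (a conjugate pair: the negative imaginary part first).

Radius of convergence at 0: 9/8.
At -9: a logarithmic branch point.
At -9/8: a pole of order 2; residue 0.


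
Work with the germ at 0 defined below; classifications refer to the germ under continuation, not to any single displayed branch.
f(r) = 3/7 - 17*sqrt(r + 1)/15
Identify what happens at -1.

The point is an algebraic (square-root) branch point.

The term (-17/15)*sqrt(1 - r/(-1)) has argument 1 - -1/(-1) = 0 at -1: a square-root (algebraic, two-sheeted) branch point; the remaining terms are analytic or single-valued there.


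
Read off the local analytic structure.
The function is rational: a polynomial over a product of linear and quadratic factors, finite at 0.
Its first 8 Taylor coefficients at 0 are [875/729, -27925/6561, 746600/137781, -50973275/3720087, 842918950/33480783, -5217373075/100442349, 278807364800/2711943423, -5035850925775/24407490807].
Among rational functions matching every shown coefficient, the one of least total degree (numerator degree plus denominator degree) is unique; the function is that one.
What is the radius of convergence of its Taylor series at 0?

No rational of total degree below 5 reproduces all 8 coefficients; solving the [2/3] Pade equations on them gives f(ν) = (-15*ν**2/14 - 31*ν/6 + 35/18)/((ν - 9/5)**2*(ν + 1/2)), whose expansion matches every shown term.
Denominator factor (ν - 9/5)^2: pole of order 2 at 9/5, modulus 9/5.
Denominator factor (ν + 1/2): pole of order 1 at -1/2, modulus 1/2.
The radius of convergence is the smallest modulus among the singular points: 1/2.

The radius of convergence is 1/2.


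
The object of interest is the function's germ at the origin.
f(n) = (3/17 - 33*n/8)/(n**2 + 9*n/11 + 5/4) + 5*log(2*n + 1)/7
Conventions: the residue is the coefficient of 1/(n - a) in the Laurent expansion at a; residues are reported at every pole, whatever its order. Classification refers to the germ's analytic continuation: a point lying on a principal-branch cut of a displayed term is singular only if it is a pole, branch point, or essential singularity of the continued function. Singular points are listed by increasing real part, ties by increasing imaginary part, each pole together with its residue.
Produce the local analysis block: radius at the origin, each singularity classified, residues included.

Denominator factor (n**2 + 9*n/11 + 5/4): discriminant -524/121, complex-conjugate roots (-9/22) + ((1/11)*sqrt(131))*i and (-9/22) - ((1/11)*sqrt(131))*i; poles of order 1, moduli (1/2)*sqrt(5) and (1/2)*sqrt(5).
Branch term (5/7)*log(1 - n/(-1/2)): its argument vanishes at n = -1/2, a logarithmic branch point, modulus 1/2.
The radius of convergence is the smallest modulus among the singular points: 1/2.
The branch term is analytic at (-9/22) - ((1/11)*sqrt(131))*i and contributes nothing to the residue; only the rational part matters.
The factor n**2 + 9*n/11 + 5/4 splits as (n - a)(n - a') with a = (-9/22) - ((1/11)*sqrt(131))*i, a' = (-9/22) + ((1/11)*sqrt(131))*i. At the order-1 pole a set g(n) = (n - a)*(rational part) = [3/17 - 33*n/8] / (n - a').
Simple pole: residue = g(a) at a = (-9/22) - ((1/11)*sqrt(131))*i, which is (-33/16) + ((5577/71264)*sqrt(131))*i.
The branch term is analytic at (-9/22) + ((1/11)*sqrt(131))*i and contributes nothing to the residue; only the rational part matters.
The factor n**2 + 9*n/11 + 5/4 splits as (n - a)(n - a') with a = (-9/22) + ((1/11)*sqrt(131))*i, a' = (-9/22) - ((1/11)*sqrt(131))*i. At the order-1 pole a set g(n) = (n - a)*(rational part) = [3/17 - 33*n/8] / (n - a').
Simple pole: residue = g(a) at a = (-9/22) + ((1/11)*sqrt(131))*i, which is (-33/16) - ((5577/71264)*sqrt(131))*i.
List the singular points by increasing real part (a conjugate pair: the negative imaginary part first).

Radius of convergence at 0: 1/2.
At -1/2: a logarithmic branch point.
At (-9/22) - ((1/11)*sqrt(131))*i: a pole of order 1; residue (-33/16) + ((5577/71264)*sqrt(131))*i.
At (-9/22) + ((1/11)*sqrt(131))*i: a pole of order 1; residue (-33/16) - ((5577/71264)*sqrt(131))*i.


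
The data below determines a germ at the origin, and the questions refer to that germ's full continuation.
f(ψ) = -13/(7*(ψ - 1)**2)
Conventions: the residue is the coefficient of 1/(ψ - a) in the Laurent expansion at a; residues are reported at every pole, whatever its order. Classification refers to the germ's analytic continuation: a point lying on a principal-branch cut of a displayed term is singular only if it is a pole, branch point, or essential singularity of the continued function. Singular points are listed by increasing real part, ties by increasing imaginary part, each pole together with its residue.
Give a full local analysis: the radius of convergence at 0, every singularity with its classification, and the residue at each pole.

Radius of convergence at 0: 1.
At 1: a pole of order 2; residue 0.

Denominator factor (ψ - 1)^2: pole of order 2 at 1, modulus 1.
The radius of convergence is the smallest modulus among the singular points: 1.
At the order-2 pole 1 set g(ψ) = (ψ - (1))^2*f(ψ) = -13/7.
Order-2 pole: residue = g'(a); g'(1) = 0, so the residue is 0.


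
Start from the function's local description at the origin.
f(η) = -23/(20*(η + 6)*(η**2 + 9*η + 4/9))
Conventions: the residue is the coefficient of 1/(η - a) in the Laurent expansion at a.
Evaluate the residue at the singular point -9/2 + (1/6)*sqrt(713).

The residue is -207/6320 + (81/195920)*sqrt(713).

The factor η**2 + 9*η + 4/9 splits as (η - a)(η - a') with a = -9/2 + (1/6)*sqrt(713), a' = -9/2 - (1/6)*sqrt(713). At the order-1 pole a set g(η) = (η - a)*f(η) = [-23/(20*(η + 6))] / (η - a').
Simple pole: residue = g(a) at a = -9/2 + (1/6)*sqrt(713), which is -207/6320 + (81/195920)*sqrt(713).


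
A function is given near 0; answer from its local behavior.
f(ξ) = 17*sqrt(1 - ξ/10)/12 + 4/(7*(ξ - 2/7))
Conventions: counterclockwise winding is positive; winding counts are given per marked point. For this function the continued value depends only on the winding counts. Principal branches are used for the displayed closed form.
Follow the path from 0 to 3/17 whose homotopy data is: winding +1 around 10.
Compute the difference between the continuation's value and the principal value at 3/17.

Continued minus principal equals -(1/60)*sqrt(28390).

The rational part is single-valued and drops out of the difference; each branch term changes only by its own monodromy.
(17/12)*sqrt(1 - ξ/(10)): winding +1 is odd, the square root flips sign, contributing -2*(17/12)*sqrt(1 - (3/17)/(10)) = -2*(17/12)*sqrt(167/170) = -(1/60)*sqrt(28390).
Summing the contributions at ξ = 3/17 gives -(1/60)*sqrt(28390).


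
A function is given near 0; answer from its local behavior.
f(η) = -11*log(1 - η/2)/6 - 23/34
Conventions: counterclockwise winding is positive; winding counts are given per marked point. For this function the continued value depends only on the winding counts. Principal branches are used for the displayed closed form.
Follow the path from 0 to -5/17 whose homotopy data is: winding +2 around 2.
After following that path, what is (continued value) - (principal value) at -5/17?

Continued minus principal equals -(22/3)*pi*i.

The rational part is single-valued and drops out of the difference; each branch term changes only by its own monodromy.
(-11/6)*log(1 - η/(2)): each positive loop around 2 adds 2*pi*i to the log, so winding +2 contributes (-11/6)*(2)*2*pi*i = -(22/3)*pi*i.
Summing the contributions at η = -5/17 gives -(22/3)*pi*i.


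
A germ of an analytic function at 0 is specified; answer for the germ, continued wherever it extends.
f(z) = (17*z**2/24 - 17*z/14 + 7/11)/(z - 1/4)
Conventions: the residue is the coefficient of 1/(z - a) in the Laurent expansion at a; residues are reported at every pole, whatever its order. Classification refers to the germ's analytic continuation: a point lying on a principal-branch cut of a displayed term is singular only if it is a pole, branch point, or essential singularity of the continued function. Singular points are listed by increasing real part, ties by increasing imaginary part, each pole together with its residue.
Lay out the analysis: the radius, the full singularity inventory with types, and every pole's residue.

Denominator factor (z - 1/4): pole of order 1 at 1/4, modulus 1/4.
The radius of convergence is the smallest modulus among the singular points: 1/4.
At the order-1 pole 1/4 set g(z) = (z - (1/4))*f(z) = 17*z**2/24 - 17*z/14 + 7/11.
Simple pole: residue = g(a) at a = 1/4, which is 11149/29568.

Radius of convergence at 0: 1/4.
At 1/4: a pole of order 1; residue 11149/29568.


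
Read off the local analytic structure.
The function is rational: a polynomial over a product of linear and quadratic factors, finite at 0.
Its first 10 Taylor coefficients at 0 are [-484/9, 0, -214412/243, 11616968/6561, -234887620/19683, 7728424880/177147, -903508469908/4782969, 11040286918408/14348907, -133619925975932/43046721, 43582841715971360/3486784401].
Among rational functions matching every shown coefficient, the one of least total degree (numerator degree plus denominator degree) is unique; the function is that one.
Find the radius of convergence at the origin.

No rational of total degree below 8 reproduces all 10 coefficients; solving the [0/8] Pade equations on them gives f(ν) = -1/(2*(ν + 3/11)**2*(ν**2 - 11*ν/9 + 1/2)**3), whose expansion matches every shown term.
Denominator factor (ν**2 - 11*ν/9 + 1/2)^3: discriminant -41/81, complex-conjugate roots (11/18) + ((1/18)*sqrt(41))*i and (11/18) - ((1/18)*sqrt(41))*i; poles of order 3, moduli (1/2)*sqrt(2) and (1/2)*sqrt(2).
Denominator factor (ν + 3/11)^2: pole of order 2 at -3/11, modulus 3/11.
The radius of convergence is the smallest modulus among the singular points: 3/11.

The radius of convergence is 3/11.


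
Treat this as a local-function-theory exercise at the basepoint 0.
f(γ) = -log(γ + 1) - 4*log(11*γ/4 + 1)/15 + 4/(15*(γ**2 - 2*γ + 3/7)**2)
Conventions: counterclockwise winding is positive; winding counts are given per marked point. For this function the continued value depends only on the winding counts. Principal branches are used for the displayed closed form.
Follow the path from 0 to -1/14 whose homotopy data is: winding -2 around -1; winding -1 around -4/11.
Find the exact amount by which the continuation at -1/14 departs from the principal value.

The rational part is single-valued and drops out of the difference; each branch term changes only by its own monodromy.
(-1)*log(1 - γ/(-1)): each positive loop around -1 adds 2*pi*i to the log, so winding -2 contributes (-1)*(-2)*2*pi*i = (4)*pi*i.
(-4/15)*log(1 - γ/(-4/11)): each positive loop around -4/11 adds 2*pi*i to the log, so winding -1 contributes (-4/15)*(-1)*2*pi*i = (8/15)*pi*i.
Summing the contributions at γ = -1/14 gives (68/15)*pi*i.

Continued minus principal equals (68/15)*pi*i.


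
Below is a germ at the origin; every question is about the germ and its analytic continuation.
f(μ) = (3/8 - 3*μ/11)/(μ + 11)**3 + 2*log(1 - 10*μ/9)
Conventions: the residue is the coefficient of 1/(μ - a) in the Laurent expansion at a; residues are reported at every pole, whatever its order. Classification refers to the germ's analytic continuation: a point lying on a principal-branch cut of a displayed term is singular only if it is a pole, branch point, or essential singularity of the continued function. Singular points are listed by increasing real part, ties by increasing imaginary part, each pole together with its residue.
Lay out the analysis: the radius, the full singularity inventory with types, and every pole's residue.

Radius of convergence at 0: 9/10.
At -11: a pole of order 3; residue 0.
At 9/10: a logarithmic branch point.

Denominator factor (μ + 11)^3: pole of order 3 at -11, modulus 11.
Branch term (2)*log(1 - μ/(9/10)): its argument vanishes at μ = 9/10, a logarithmic branch point, modulus 9/10.
The radius of convergence is the smallest modulus among the singular points: 9/10.
The branch term is analytic at -11 and contributes nothing to the residue; only the rational part matters.
At the order-3 pole -11 set g(μ) = (μ - (-11))^3*(rational part) = 3/8 - 3*μ/11.
Order-3 pole: residue = g''(a)/2; g''(-11) = 0, so the residue is 0.
List the singular points by increasing real part (a conjugate pair: the negative imaginary part first).


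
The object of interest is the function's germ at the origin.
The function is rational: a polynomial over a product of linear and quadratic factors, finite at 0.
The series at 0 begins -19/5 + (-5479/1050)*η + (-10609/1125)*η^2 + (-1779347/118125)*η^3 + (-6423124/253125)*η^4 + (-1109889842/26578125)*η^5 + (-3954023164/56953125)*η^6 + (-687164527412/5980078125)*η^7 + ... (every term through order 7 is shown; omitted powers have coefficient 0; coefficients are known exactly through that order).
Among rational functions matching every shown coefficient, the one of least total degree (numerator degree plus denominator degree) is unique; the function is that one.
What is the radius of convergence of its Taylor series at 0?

No rational of total degree below 3 reproduces all 8 coefficients; solving the [1/2] Pade equations on them gives f(η) = (39*η/28 + 19/6)/(η**2 + 7*η/9 - 5/6), whose expansion matches every shown term.
Denominator factor (η**2 + 7*η/9 - 5/6): discriminant 319/81, real irrational roots -7/18 + (1/18)*sqrt(319) and -7/18 - (1/18)*sqrt(319); poles of order 1, moduli -7/18 + (1/18)*sqrt(319) and 7/18 + (1/18)*sqrt(319).
The radius of convergence is the smallest modulus among the singular points: -7/18 + (1/18)*sqrt(319).

The radius of convergence is -7/18 + (1/18)*sqrt(319).


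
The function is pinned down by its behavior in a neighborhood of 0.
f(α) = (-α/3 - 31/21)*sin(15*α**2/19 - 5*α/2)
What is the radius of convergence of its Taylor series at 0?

The factor sin(15*α**2/19 - 5*α/2) is entire and contributes no finite singular point.
The polynomial part has no poles.
No finite singular points: the Taylor series at 0 converges everywhere.

The radius of convergence is infinite.


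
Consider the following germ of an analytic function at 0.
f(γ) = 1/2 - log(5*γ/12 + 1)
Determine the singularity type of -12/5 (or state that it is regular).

The term (-1)*log(1 - γ/(-12/5)) has argument 1 - -12/5/(-12/5) = 0 at -12/5: a logarithmic (infinitely-sheeted) branch point; the remaining terms are analytic or single-valued there.

The point is a logarithmic branch point.


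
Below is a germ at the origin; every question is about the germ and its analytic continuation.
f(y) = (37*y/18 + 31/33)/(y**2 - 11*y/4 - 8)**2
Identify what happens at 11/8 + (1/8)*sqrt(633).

The denominator factor y**2 - 11*y/4 - 8 vanishes at 11/8 + (1/8)*sqrt(633) and appears to the power 2; the numerator there equals 5965/1584 + (37/144)*sqrt(633), nonzero, and no other factor vanishes.
Hence a pole whose order is the multiplicity, 2.

The point is a pole of order 2.


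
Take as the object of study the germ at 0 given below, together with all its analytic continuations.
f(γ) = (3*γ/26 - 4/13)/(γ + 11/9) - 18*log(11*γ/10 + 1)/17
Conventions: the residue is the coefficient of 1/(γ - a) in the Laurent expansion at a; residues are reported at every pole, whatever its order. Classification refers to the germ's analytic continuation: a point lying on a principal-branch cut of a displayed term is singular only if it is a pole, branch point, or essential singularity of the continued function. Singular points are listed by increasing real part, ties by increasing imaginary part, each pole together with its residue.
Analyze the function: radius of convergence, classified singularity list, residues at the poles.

Denominator factor (γ + 11/9): pole of order 1 at -11/9, modulus 11/9.
Branch term (-18/17)*log(1 - γ/(-10/11)): its argument vanishes at γ = -10/11, a logarithmic branch point, modulus 10/11.
The radius of convergence is the smallest modulus among the singular points: 10/11.
The branch term is analytic at -11/9 and contributes nothing to the residue; only the rational part matters.
At the order-1 pole -11/9 set g(γ) = (γ - (-11/9))*(rational part) = 3*γ/26 - 4/13.
Simple pole: residue = g(a) at a = -11/9, which is -35/78.
List the singular points by increasing real part (a conjugate pair: the negative imaginary part first).

Radius of convergence at 0: 10/11.
At -11/9: a pole of order 1; residue -35/78.
At -10/11: a logarithmic branch point.


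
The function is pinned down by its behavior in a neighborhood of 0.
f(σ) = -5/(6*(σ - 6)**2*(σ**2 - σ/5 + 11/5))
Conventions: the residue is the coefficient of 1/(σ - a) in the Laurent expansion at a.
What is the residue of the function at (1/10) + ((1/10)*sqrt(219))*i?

The factor σ**2 - σ/5 + 11/5 splits as (σ - a)(σ - a') with a = (1/10) + ((1/10)*sqrt(219))*i, a' = (1/10) - ((1/10)*sqrt(219))*i. At the order-1 pole a set g(σ) = (σ - a)*f(σ) = [-5/(6*(σ - 6)**2)] / (σ - a').
Simple pole: residue = g(a) at a = (1/10) + ((1/10)*sqrt(219))*i, which is (-59/16428) + ((1631/3597732)*sqrt(219))*i.

The residue is (-59/16428) + ((1631/3597732)*sqrt(219))*i.


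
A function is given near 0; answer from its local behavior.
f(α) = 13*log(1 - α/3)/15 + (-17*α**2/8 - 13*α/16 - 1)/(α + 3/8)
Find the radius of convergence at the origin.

Denominator factor (α + 3/8): pole of order 1 at -3/8, modulus 3/8.
Branch term (13/15)*log(1 - α/(3)): its argument vanishes at α = 3, a logarithmic branch point, modulus 3.
The radius of convergence is the smallest modulus among the singular points: 3/8.

The radius of convergence is 3/8.


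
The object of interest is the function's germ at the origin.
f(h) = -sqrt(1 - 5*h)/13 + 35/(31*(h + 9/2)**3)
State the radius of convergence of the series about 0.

Denominator factor (h + 9/2)^3: pole of order 3 at -9/2, modulus 9/2.
Branch term (-1/13)*sqrt(1 - h/(1/5)): its argument vanishes at h = 1/5, a square-root branch point, modulus 1/5.
The radius of convergence is the smallest modulus among the singular points: 1/5.

The radius of convergence is 1/5.


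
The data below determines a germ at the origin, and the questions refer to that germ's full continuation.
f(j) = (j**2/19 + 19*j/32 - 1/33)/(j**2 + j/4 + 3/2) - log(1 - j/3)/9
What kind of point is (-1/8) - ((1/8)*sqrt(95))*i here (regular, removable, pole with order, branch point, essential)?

The denominator factor j**2 + j/4 + 3/2 vanishes at (-1/8) - ((1/8)*sqrt(95))*i and appears to the power 1; the numerator there equals (-29185/160512) - ((353/4864)*sqrt(95))*i, nonzero, and no other factor vanishes.
The branch terms are analytic at this point.
Hence a pole whose order is the multiplicity, 1.

The point is a pole of order 1.


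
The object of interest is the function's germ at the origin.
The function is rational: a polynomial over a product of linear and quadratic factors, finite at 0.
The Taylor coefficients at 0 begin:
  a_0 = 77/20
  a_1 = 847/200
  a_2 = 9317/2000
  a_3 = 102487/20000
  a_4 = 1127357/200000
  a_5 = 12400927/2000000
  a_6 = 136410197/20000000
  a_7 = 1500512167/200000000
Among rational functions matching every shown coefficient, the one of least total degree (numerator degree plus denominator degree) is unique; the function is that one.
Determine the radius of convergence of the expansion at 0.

No rational of total degree below 1 reproduces all 8 coefficients; solving the [0/1] Pade equations on them gives f(α) = -7/(2*(α - 10/11)), whose expansion matches every shown term.
Denominator factor (α - 10/11): pole of order 1 at 10/11, modulus 10/11.
The radius of convergence is the smallest modulus among the singular points: 10/11.

The radius of convergence is 10/11.


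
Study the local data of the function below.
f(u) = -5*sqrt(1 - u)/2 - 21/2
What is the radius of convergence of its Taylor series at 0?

The radius of convergence is 1.

Branch term (-5/2)*sqrt(1 - u/(1)): its argument vanishes at u = 1, a square-root branch point, modulus 1.
The radius of convergence is the smallest modulus among the singular points: 1.


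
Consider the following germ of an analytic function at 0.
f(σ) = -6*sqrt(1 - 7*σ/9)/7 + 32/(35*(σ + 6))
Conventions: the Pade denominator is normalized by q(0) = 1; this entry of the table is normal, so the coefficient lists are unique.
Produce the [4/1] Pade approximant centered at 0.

Taylor coefficients needed (expand at 0): a_0 = -74/105, a_1 = 97/315, a_2 = 29/420, a_3 = 1667/68040, a_4 = 60601/4898880, a_5 = 586517/88179840.
Write the denominator as Q(σ) = 1 + q1*σ. Requiring Q*f - P = O(σ^6) with deg P <= 4 kills the coefficients of σ^5..σ^5 in Q*f:
  σ^5: a_5 + q1*a_4 = 0, i.e. 586517/88179840 + (60601/4898880)*q1 = 0.
Solving this linear system: q1 = -586517/1090818.
The numerator is Q*f truncated at degree 4: P0 = a_0 = -74/105; P1 = a_1 + q1*a_0 = 7867204/11453589; P2 = a_2 + q1*a_1 = -1895249/19634724; P3 = a_3 + q1*a_2 = -743701/58904172; P4 = a_4 + q1*a_3 = -2270611/2827400256.

The Pade approximant has numerator coefficients [-74/105, 7867204/11453589, -1895249/19634724, -743701/58904172, -2270611/2827400256]; denominator coefficients [1, -586517/1090818].


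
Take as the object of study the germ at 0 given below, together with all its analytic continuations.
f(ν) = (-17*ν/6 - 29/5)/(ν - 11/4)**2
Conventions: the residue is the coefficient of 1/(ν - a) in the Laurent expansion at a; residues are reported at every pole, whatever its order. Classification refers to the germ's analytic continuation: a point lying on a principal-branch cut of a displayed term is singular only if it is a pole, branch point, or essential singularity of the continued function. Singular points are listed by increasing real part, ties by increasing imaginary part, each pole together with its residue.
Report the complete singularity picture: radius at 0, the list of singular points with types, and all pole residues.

Denominator factor (ν - 11/4)^2: pole of order 2 at 11/4, modulus 11/4.
The radius of convergence is the smallest modulus among the singular points: 11/4.
At the order-2 pole 11/4 set g(ν) = (ν - (11/4))^2*f(ν) = -17*ν/6 - 29/5.
Order-2 pole: residue = g'(a); g'(11/4) = -17/6, so the residue is -17/6.

Radius of convergence at 0: 11/4.
At 11/4: a pole of order 2; residue -17/6.


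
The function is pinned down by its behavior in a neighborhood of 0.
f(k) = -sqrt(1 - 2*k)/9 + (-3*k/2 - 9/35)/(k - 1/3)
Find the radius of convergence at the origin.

Denominator factor (k - 1/3): pole of order 1 at 1/3, modulus 1/3.
Branch term (-1/9)*sqrt(1 - k/(1/2)): its argument vanishes at k = 1/2, a square-root branch point, modulus 1/2.
The radius of convergence is the smallest modulus among the singular points: 1/3.

The radius of convergence is 1/3.
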